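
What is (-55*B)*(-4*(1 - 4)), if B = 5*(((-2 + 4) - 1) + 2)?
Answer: -9900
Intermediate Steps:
B = 15 (B = 5*((2 - 1) + 2) = 5*(1 + 2) = 5*3 = 15)
(-55*B)*(-4*(1 - 4)) = (-55*15)*(-4*(1 - 4)) = -(-3300)*(-3) = -825*12 = -9900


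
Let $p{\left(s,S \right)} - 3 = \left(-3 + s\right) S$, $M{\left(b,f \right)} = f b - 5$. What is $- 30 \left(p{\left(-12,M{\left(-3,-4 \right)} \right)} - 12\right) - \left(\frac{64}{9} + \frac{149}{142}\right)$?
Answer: $\frac{4360331}{1278} \approx 3411.8$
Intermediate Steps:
$M{\left(b,f \right)} = -5 + b f$ ($M{\left(b,f \right)} = b f - 5 = -5 + b f$)
$p{\left(s,S \right)} = 3 + S \left(-3 + s\right)$ ($p{\left(s,S \right)} = 3 + \left(-3 + s\right) S = 3 + S \left(-3 + s\right)$)
$- 30 \left(p{\left(-12,M{\left(-3,-4 \right)} \right)} - 12\right) - \left(\frac{64}{9} + \frac{149}{142}\right) = - 30 \left(\left(3 - 3 \left(-5 - -12\right) + \left(-5 - -12\right) \left(-12\right)\right) - 12\right) - \left(\frac{64}{9} + \frac{149}{142}\right) = - 30 \left(\left(3 - 3 \left(-5 + 12\right) + \left(-5 + 12\right) \left(-12\right)\right) - 12\right) - \frac{10429}{1278} = - 30 \left(\left(3 - 21 + 7 \left(-12\right)\right) - 12\right) - \frac{10429}{1278} = - 30 \left(\left(3 - 21 - 84\right) - 12\right) - \frac{10429}{1278} = - 30 \left(-102 - 12\right) - \frac{10429}{1278} = \left(-30\right) \left(-114\right) - \frac{10429}{1278} = 3420 - \frac{10429}{1278} = \frac{4360331}{1278}$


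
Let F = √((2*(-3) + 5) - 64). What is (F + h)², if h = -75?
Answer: (75 - I*√65)² ≈ 5560.0 - 1209.3*I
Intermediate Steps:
F = I*√65 (F = √((-6 + 5) - 64) = √(-1 - 64) = √(-65) = I*√65 ≈ 8.0623*I)
(F + h)² = (I*√65 - 75)² = (-75 + I*√65)²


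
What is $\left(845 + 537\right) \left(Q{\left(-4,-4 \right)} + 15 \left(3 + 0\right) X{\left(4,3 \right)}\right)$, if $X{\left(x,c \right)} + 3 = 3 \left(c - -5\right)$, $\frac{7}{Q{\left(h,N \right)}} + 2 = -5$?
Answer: $1304608$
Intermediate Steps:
$Q{\left(h,N \right)} = -1$ ($Q{\left(h,N \right)} = \frac{7}{-2 - 5} = \frac{7}{-7} = 7 \left(- \frac{1}{7}\right) = -1$)
$X{\left(x,c \right)} = 12 + 3 c$ ($X{\left(x,c \right)} = -3 + 3 \left(c - -5\right) = -3 + 3 \left(c + 5\right) = -3 + 3 \left(5 + c\right) = -3 + \left(15 + 3 c\right) = 12 + 3 c$)
$\left(845 + 537\right) \left(Q{\left(-4,-4 \right)} + 15 \left(3 + 0\right) X{\left(4,3 \right)}\right) = \left(845 + 537\right) \left(-1 + 15 \left(3 + 0\right) \left(12 + 3 \cdot 3\right)\right) = 1382 \left(-1 + 15 \cdot 3 \left(12 + 9\right)\right) = 1382 \left(-1 + 15 \cdot 3 \cdot 21\right) = 1382 \left(-1 + 15 \cdot 63\right) = 1382 \left(-1 + 945\right) = 1382 \cdot 944 = 1304608$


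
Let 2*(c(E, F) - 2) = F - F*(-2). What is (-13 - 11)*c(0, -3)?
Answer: 60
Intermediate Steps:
c(E, F) = 2 + 3*F/2 (c(E, F) = 2 + (F - F*(-2))/2 = 2 + (F - (-2)*F)/2 = 2 + (F + 2*F)/2 = 2 + (3*F)/2 = 2 + 3*F/2)
(-13 - 11)*c(0, -3) = (-13 - 11)*(2 + (3/2)*(-3)) = -24*(2 - 9/2) = -24*(-5/2) = 60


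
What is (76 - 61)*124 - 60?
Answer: 1800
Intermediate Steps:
(76 - 61)*124 - 60 = 15*124 - 60 = 1860 - 60 = 1800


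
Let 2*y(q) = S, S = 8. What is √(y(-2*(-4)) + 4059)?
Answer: √4063 ≈ 63.742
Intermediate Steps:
y(q) = 4 (y(q) = (½)*8 = 4)
√(y(-2*(-4)) + 4059) = √(4 + 4059) = √4063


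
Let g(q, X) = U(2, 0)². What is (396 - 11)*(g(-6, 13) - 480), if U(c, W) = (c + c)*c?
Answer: -160160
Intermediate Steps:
U(c, W) = 2*c² (U(c, W) = (2*c)*c = 2*c²)
g(q, X) = 64 (g(q, X) = (2*2²)² = (2*4)² = 8² = 64)
(396 - 11)*(g(-6, 13) - 480) = (396 - 11)*(64 - 480) = 385*(-416) = -160160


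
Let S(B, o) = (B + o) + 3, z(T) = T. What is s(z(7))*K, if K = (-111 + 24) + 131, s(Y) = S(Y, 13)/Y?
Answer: 1012/7 ≈ 144.57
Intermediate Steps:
S(B, o) = 3 + B + o
s(Y) = (16 + Y)/Y (s(Y) = (3 + Y + 13)/Y = (16 + Y)/Y)
K = 44 (K = -87 + 131 = 44)
s(z(7))*K = ((16 + 7)/7)*44 = ((⅐)*23)*44 = (23/7)*44 = 1012/7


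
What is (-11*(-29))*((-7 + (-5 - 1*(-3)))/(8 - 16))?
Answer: 2871/8 ≈ 358.88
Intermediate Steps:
(-11*(-29))*((-7 + (-5 - 1*(-3)))/(8 - 16)) = 319*((-7 + (-5 + 3))/(-8)) = 319*((-7 - 2)*(-⅛)) = 319*(-9*(-⅛)) = 319*(9/8) = 2871/8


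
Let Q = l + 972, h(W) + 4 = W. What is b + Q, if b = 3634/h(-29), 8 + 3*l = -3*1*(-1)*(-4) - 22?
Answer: 27980/33 ≈ 847.88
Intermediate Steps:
h(W) = -4 + W
l = -14 (l = -8/3 + (-3*1*(-1)*(-4) - 22)/3 = -8/3 + (-(-3)*(-4) - 22)/3 = -8/3 + (-3*4 - 22)/3 = -8/3 + (-12 - 22)/3 = -8/3 + (⅓)*(-34) = -8/3 - 34/3 = -14)
Q = 958 (Q = -14 + 972 = 958)
b = -3634/33 (b = 3634/(-4 - 29) = 3634/(-33) = 3634*(-1/33) = -3634/33 ≈ -110.12)
b + Q = -3634/33 + 958 = 27980/33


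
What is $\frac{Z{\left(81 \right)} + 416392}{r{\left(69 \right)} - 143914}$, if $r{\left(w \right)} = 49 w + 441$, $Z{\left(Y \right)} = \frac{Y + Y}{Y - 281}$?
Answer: $- \frac{41639119}{14009200} \approx -2.9723$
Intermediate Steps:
$Z{\left(Y \right)} = \frac{2 Y}{-281 + Y}$
$r{\left(w \right)} = 441 + 49 w$
$\frac{Z{\left(81 \right)} + 416392}{r{\left(69 \right)} - 143914} = \frac{2 \cdot 81 \frac{1}{-281 + 81} + 416392}{\left(441 + 49 \cdot 69\right) - 143914} = \frac{2 \cdot 81 \frac{1}{-200} + 416392}{\left(441 + 3381\right) - 143914} = \frac{2 \cdot 81 \left(- \frac{1}{200}\right) + 416392}{3822 - 143914} = \frac{- \frac{81}{100} + 416392}{-140092} = \frac{41639119}{100} \left(- \frac{1}{140092}\right) = - \frac{41639119}{14009200}$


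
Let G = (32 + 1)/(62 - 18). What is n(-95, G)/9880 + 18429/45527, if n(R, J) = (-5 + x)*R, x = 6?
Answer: 1871089/4734808 ≈ 0.39518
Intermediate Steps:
G = ¾ (G = 33/44 = 33*(1/44) = ¾ ≈ 0.75000)
n(R, J) = R (n(R, J) = (-5 + 6)*R = 1*R = R)
n(-95, G)/9880 + 18429/45527 = -95/9880 + 18429/45527 = -95*1/9880 + 18429*(1/45527) = -1/104 + 18429/45527 = 1871089/4734808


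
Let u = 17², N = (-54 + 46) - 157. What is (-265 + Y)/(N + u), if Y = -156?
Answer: -421/124 ≈ -3.3952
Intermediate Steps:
N = -165 (N = -8 - 157 = -165)
u = 289
(-265 + Y)/(N + u) = (-265 - 156)/(-165 + 289) = -421/124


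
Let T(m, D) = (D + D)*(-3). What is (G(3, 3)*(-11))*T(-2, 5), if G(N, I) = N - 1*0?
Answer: 990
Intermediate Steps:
T(m, D) = -6*D (T(m, D) = (2*D)*(-3) = -6*D)
G(N, I) = N (G(N, I) = N + 0 = N)
(G(3, 3)*(-11))*T(-2, 5) = (3*(-11))*(-6*5) = -33*(-30) = 990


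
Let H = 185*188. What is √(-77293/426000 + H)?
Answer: √15779255882955/21300 ≈ 186.49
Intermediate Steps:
H = 34780
√(-77293/426000 + H) = √(-77293/426000 + 34780) = √(14816202707/426000) = √15779255882955/21300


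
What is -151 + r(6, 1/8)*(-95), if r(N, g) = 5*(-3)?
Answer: 1274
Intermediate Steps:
r(N, g) = -15
-151 + r(6, 1/8)*(-95) = -151 - 15*(-95) = -151 + 1425 = 1274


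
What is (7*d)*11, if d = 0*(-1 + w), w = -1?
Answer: 0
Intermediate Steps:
d = 0 (d = 0*(-1 - 1) = 0*(-2) = 0)
(7*d)*11 = (7*0)*11 = 0*11 = 0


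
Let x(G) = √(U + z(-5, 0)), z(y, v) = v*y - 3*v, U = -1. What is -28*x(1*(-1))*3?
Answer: -84*I ≈ -84.0*I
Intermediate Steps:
z(y, v) = -3*v + v*y
x(G) = I (x(G) = √(-1 + 0*(-3 - 5)) = √(-1 + 0*(-8)) = √(-1 + 0) = √(-1) = I)
-28*x(1*(-1))*3 = -28*I*3 = -84*I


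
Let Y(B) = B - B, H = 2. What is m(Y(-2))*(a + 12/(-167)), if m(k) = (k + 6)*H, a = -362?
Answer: -725592/167 ≈ -4344.9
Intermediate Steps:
Y(B) = 0
m(k) = 12 + 2*k (m(k) = (k + 6)*2 = (6 + k)*2 = 12 + 2*k)
m(Y(-2))*(a + 12/(-167)) = (12 + 2*0)*(-362 + 12/(-167)) = (12 + 0)*(-362 + 12*(-1/167)) = 12*(-362 - 12/167) = 12*(-60466/167) = -725592/167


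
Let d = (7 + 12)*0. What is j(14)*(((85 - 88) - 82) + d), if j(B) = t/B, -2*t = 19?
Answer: 1615/28 ≈ 57.679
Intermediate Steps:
t = -19/2 (t = -1/2*19 = -19/2 ≈ -9.5000)
j(B) = -19/(2*B)
d = 0 (d = 19*0 = 0)
j(14)*(((85 - 88) - 82) + d) = (-19/2/14)*(((85 - 88) - 82) + 0) = (-19/2*1/14)*((-3 - 82) + 0) = -19*(-85 + 0)/28 = -19/28*(-85) = 1615/28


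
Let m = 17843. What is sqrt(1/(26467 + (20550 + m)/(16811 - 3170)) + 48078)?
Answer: sqrt(1567041927497554650285)/180537370 ≈ 219.27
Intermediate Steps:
sqrt(1/(26467 + (20550 + m)/(16811 - 3170)) + 48078) = sqrt(1/(26467 + (20550 + 17843)/(16811 - 3170)) + 48078) = sqrt(1/(26467 + 38393/13641) + 48078) = sqrt(1/(361074740/13641) + 48078) = sqrt(13641/361074740 + 48078) = sqrt(17359751363361/361074740) = sqrt(1567041927497554650285)/180537370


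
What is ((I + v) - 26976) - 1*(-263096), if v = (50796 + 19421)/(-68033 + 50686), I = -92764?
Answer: 2486726315/17347 ≈ 1.4335e+5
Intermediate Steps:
v = -70217/17347 (v = 70217/(-17347) = 70217*(-1/17347) = -70217/17347 ≈ -4.0478)
((I + v) - 26976) - 1*(-263096) = ((-92764 - 70217/17347) - 26976) - 1*(-263096) = (-1609247325/17347 - 26976) + 263096 = -2077199997/17347 + 263096 = 2486726315/17347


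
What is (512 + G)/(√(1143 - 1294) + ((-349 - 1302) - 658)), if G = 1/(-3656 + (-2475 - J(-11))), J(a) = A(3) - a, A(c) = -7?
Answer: -7252843771/32709562320 - 3141119*I*√151/32709562320 ≈ -0.22173 - 0.00118*I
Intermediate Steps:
J(a) = -7 - a
G = -1/6135 (G = 1/(-3656 + (-2475 - (-7 - 1*(-11)))) = 1/(-3656 + (-2475 - (-7 + 11))) = 1/(-3656 + (-2475 - 1*4)) = 1/(-3656 + (-2475 - 4)) = 1/(-3656 - 2479) = 1/(-6135) = -1/6135 ≈ -0.00016300)
(512 + G)/(√(1143 - 1294) + ((-349 - 1302) - 658)) = (512 - 1/6135)/(√(1143 - 1294) + ((-349 - 1302) - 658)) = 3141119/(6135*(√(-151) + (-1651 - 658))) = 3141119/(6135*(I*√151 - 2309)) = 3141119/(6135*(-2309 + I*√151))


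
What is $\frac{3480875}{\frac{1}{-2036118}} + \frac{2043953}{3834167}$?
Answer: $- \frac{27174552188483078797}{3834167} \approx -7.0875 \cdot 10^{12}$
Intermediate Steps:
$\frac{3480875}{\frac{1}{-2036118}} + \frac{2043953}{3834167} = \frac{3480875}{- \frac{1}{2036118}} + 2043953 \cdot \frac{1}{3834167} = 3480875 \left(-2036118\right) + \frac{2043953}{3834167} = -7087472243250 + \frac{2043953}{3834167} = - \frac{27174552188483078797}{3834167}$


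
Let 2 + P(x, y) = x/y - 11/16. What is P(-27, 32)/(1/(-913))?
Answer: 103169/32 ≈ 3224.0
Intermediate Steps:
P(x, y) = -43/16 + x/y (P(x, y) = -2 + (x/y - 11/16) = -2 + (-11/16 + x/y) = -43/16 + x/y)
P(-27, 32)/(1/(-913)) = (-43/16 - 27/32)/(1/(-913)) = (-43/16 - 27*1/32)/(-1/913) = (-43/16 - 27/32)*(-913) = -113/32*(-913) = 103169/32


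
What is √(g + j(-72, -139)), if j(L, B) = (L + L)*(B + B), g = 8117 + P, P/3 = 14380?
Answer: √91289 ≈ 302.14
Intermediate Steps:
P = 43140 (P = 3*14380 = 43140)
g = 51257 (g = 8117 + 43140 = 51257)
j(L, B) = 4*B*L (j(L, B) = (2*L)*(2*B) = 4*B*L)
√(g + j(-72, -139)) = √(51257 + 4*(-139)*(-72)) = √(51257 + 40032) = √91289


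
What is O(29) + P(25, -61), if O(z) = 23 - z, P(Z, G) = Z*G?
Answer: -1531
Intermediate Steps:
P(Z, G) = G*Z
O(29) + P(25, -61) = (23 - 1*29) - 61*25 = (23 - 29) - 1525 = -6 - 1525 = -1531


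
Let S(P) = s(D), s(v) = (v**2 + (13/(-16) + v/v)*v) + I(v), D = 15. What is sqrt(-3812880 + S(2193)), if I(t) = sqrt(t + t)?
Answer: sqrt(-61002435 + 16*sqrt(30))/4 ≈ 1952.6*I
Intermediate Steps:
I(t) = sqrt(2)*sqrt(t) (I(t) = sqrt(2*t) = sqrt(2)*sqrt(t))
s(v) = v**2 + 3*v/16 + sqrt(2)*sqrt(v) (s(v) = (v**2 + (13/(-16) + v/v)*v) + sqrt(2)*sqrt(v) = (v**2 + (13*(-1/16) + 1)*v) + sqrt(2)*sqrt(v) = (v**2 + (-13/16 + 1)*v) + sqrt(2)*sqrt(v) = (v**2 + 3*v/16) + sqrt(2)*sqrt(v) = v**2 + 3*v/16 + sqrt(2)*sqrt(v))
S(P) = 3645/16 + sqrt(30) (S(P) = 15**2 + (3/16)*15 + sqrt(2)*sqrt(15) = 225 + 45/16 + sqrt(30) = 3645/16 + sqrt(30))
sqrt(-3812880 + S(2193)) = sqrt(-3812880 + (3645/16 + sqrt(30))) = sqrt(-61002435/16 + sqrt(30))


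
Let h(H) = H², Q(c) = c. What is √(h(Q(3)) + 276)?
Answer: √285 ≈ 16.882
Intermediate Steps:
√(h(Q(3)) + 276) = √(3² + 276) = √(9 + 276) = √285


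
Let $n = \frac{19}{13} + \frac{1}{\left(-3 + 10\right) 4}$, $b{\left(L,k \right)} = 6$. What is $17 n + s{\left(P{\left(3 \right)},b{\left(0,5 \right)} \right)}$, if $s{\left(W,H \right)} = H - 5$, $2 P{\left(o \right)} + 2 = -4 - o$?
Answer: $\frac{9629}{364} \approx 26.453$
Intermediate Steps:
$P{\left(o \right)} = -3 - \frac{o}{2}$ ($P{\left(o \right)} = -1 + \frac{-4 - o}{2} = -1 - \left(2 + \frac{o}{2}\right) = -3 - \frac{o}{2}$)
$s{\left(W,H \right)} = -5 + H$ ($s{\left(W,H \right)} = H - 5 = -5 + H$)
$n = \frac{545}{364}$ ($n = 19 \cdot \frac{1}{13} + \frac{1}{7} \cdot \frac{1}{4} = \frac{19}{13} + \frac{1}{7} \cdot \frac{1}{4} = \frac{19}{13} + \frac{1}{28} = \frac{545}{364} \approx 1.4973$)
$17 n + s{\left(P{\left(3 \right)},b{\left(0,5 \right)} \right)} = 17 \cdot \frac{545}{364} + \left(-5 + 6\right) = \frac{9265}{364} + 1 = \frac{9629}{364}$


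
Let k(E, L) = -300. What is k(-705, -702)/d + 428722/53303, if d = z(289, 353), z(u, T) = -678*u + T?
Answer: 83869298158/10425480467 ≈ 8.0446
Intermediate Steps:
z(u, T) = T - 678*u
d = -195589 (d = 353 - 678*289 = 353 - 195942 = -195589)
k(-705, -702)/d + 428722/53303 = -300/(-195589) + 428722/53303 = -300*(-1/195589) + 428722*(1/53303) = 300/195589 + 428722/53303 = 83869298158/10425480467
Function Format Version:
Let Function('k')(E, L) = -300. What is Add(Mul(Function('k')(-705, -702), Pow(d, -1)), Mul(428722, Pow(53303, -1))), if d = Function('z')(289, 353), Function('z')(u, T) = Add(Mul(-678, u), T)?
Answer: Rational(83869298158, 10425480467) ≈ 8.0446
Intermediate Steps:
Function('z')(u, T) = Add(T, Mul(-678, u))
d = -195589 (d = Add(353, Mul(-678, 289)) = Add(353, -195942) = -195589)
Add(Mul(Function('k')(-705, -702), Pow(d, -1)), Mul(428722, Pow(53303, -1))) = Add(Mul(-300, Pow(-195589, -1)), Mul(428722, Pow(53303, -1))) = Add(Mul(-300, Rational(-1, 195589)), Mul(428722, Rational(1, 53303))) = Add(Rational(300, 195589), Rational(428722, 53303)) = Rational(83869298158, 10425480467)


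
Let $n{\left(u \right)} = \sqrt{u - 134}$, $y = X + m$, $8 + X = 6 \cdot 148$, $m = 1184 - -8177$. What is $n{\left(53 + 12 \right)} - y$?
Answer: $-10241 + i \sqrt{69} \approx -10241.0 + 8.3066 i$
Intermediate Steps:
$m = 9361$ ($m = 1184 + 8177 = 9361$)
$X = 880$ ($X = -8 + 6 \cdot 148 = -8 + 888 = 880$)
$y = 10241$ ($y = 880 + 9361 = 10241$)
$n{\left(u \right)} = \sqrt{-134 + u}$
$n{\left(53 + 12 \right)} - y = \sqrt{-134 + \left(53 + 12\right)} - 10241 = \sqrt{-134 + 65} - 10241 = \sqrt{-69} - 10241 = i \sqrt{69} - 10241 = -10241 + i \sqrt{69}$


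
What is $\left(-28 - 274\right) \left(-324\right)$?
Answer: $97848$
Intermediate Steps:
$\left(-28 - 274\right) \left(-324\right) = \left(-302\right) \left(-324\right) = 97848$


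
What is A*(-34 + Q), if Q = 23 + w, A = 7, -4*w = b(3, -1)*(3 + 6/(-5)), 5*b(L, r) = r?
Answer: -7637/100 ≈ -76.370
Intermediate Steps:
b(L, r) = r/5
w = 9/100 (w = -(1/5)*(-1)*(3 + 6/(-5))/4 = -(-1)*(3 + 6*(-1/5))/20 = -(-1)*(3 - 6/5)/20 = -(-1)*9/(20*5) = -1/4*(-9/25) = 9/100 ≈ 0.090000)
Q = 2309/100 (Q = 23 + 9/100 = 2309/100 ≈ 23.090)
A*(-34 + Q) = 7*(-34 + 2309/100) = 7*(-1091/100) = -7637/100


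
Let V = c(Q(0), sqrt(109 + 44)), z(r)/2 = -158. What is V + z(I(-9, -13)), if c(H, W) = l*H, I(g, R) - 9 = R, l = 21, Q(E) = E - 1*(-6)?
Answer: -190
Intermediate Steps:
Q(E) = 6 + E (Q(E) = E + 6 = 6 + E)
I(g, R) = 9 + R
z(r) = -316 (z(r) = 2*(-158) = -316)
c(H, W) = 21*H
V = 126 (V = 21*(6 + 0) = 21*6 = 126)
V + z(I(-9, -13)) = 126 - 316 = -190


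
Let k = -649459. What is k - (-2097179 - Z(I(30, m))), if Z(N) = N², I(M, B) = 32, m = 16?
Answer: 1448744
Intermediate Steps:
k - (-2097179 - Z(I(30, m))) = -649459 - (-2097179 - 1*32²) = -649459 - (-2097179 - 1*1024) = -649459 - (-2097179 - 1024) = -649459 - 1*(-2098203) = -649459 + 2098203 = 1448744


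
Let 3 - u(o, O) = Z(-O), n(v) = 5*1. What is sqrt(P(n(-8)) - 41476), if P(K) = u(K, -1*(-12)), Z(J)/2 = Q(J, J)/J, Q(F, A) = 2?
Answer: I*sqrt(373254)/3 ≈ 203.65*I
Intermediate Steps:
n(v) = 5
Z(J) = 4/J (Z(J) = 2*(2/J) = 4/J)
u(o, O) = 3 + 4/O (u(o, O) = 3 - 4/((-O)) = 3 - 4*(-1/O) = 3 - (-4)/O = 3 + 4/O)
P(K) = 10/3 (P(K) = 3 + 4/((-1*(-12))) = 3 + 4/12 = 3 + 4*(1/12) = 3 + 1/3 = 10/3)
sqrt(P(n(-8)) - 41476) = sqrt(10/3 - 41476) = sqrt(-124418/3) = I*sqrt(373254)/3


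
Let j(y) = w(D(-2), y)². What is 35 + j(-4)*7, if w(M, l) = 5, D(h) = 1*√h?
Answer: 210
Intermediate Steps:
D(h) = √h
j(y) = 25 (j(y) = 5² = 25)
35 + j(-4)*7 = 35 + 25*7 = 35 + 175 = 210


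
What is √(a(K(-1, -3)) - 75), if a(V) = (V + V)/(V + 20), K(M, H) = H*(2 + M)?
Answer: I*√21777/17 ≈ 8.6806*I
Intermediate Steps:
a(V) = 2*V/(20 + V) (a(V) = (2*V)/(20 + V) = 2*V/(20 + V))
√(a(K(-1, -3)) - 75) = √(2*(-3*(2 - 1))/(20 - 3*(2 - 1)) - 75) = √(2*(-3*1)/(20 - 3*1) - 75) = √(2*(-3)/(20 - 3) - 75) = √(2*(-3)/17 - 75) = √(2*(-3)*(1/17) - 75) = √(-6/17 - 75) = √(-1281/17) = I*√21777/17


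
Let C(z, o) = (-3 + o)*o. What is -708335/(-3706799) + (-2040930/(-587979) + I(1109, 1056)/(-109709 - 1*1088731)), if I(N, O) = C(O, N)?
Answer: 2502691908507179/948447317325060 ≈ 2.6387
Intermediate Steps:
C(z, o) = o*(-3 + o)
I(N, O) = N*(-3 + N)
-708335/(-3706799) + (-2040930/(-587979) + I(1109, 1056)/(-109709 - 1*1088731)) = -708335/(-3706799) + (-2040930/(-587979) + (1109*(-3 + 1109))/(-109709 - 1*1088731)) = -708335*(-1/3706799) + (-2040930*(-1/587979) + (1109*1106)/(-109709 - 1088731)) = 708335/3706799 + (75590/21777 + 1226554/(-1198440)) = 708335/3706799 + (75590/21777 + 1226554*(-1/1198440)) = 708335/3706799 + (75590/21777 - 613277/599220) = 708335/3706799 + 10646568857/4349737980 = 2502691908507179/948447317325060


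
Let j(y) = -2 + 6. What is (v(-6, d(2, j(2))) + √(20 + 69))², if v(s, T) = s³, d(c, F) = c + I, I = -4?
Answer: (-216 + √89)² ≈ 42670.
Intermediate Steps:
j(y) = 4
d(c, F) = -4 + c (d(c, F) = c - 4 = -4 + c)
(v(-6, d(2, j(2))) + √(20 + 69))² = ((-6)³ + √(20 + 69))² = (-216 + √89)²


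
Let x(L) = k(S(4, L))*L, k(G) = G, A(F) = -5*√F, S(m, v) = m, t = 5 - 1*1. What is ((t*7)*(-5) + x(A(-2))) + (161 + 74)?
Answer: 95 - 20*I*√2 ≈ 95.0 - 28.284*I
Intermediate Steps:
t = 4 (t = 5 - 1 = 4)
x(L) = 4*L
((t*7)*(-5) + x(A(-2))) + (161 + 74) = ((4*7)*(-5) + 4*(-5*I*√2)) + (161 + 74) = (28*(-5) + 4*(-5*I*√2)) + 235 = (-140 + 4*(-5*I*√2)) + 235 = (-140 - 20*I*√2) + 235 = 95 - 20*I*√2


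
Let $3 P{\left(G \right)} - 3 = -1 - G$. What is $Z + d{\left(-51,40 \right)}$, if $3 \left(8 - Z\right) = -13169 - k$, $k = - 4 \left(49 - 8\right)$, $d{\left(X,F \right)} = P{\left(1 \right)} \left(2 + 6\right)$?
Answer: $\frac{13037}{3} \approx 4345.7$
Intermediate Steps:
$P{\left(G \right)} = \frac{2}{3} - \frac{G}{3}$ ($P{\left(G \right)} = 1 + \frac{-1 - G}{3} = 1 - \left(\frac{1}{3} + \frac{G}{3}\right) = \frac{2}{3} - \frac{G}{3}$)
$d{\left(X,F \right)} = \frac{8}{3}$ ($d{\left(X,F \right)} = \left(\frac{2}{3} - \frac{1}{3}\right) \left(2 + 6\right) = \left(\frac{2}{3} - \frac{1}{3}\right) 8 = \frac{1}{3} \cdot 8 = \frac{8}{3}$)
$k = -164$ ($k = \left(-4\right) 41 = -164$)
$Z = 4343$ ($Z = 8 - \frac{-13169 - -164}{3} = 8 - \frac{-13169 + 164}{3} = 8 - -4335 = 8 + 4335 = 4343$)
$Z + d{\left(-51,40 \right)} = 4343 + \frac{8}{3} = \frac{13037}{3}$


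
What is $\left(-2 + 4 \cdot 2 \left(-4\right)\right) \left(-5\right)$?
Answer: $170$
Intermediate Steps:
$\left(-2 + 4 \cdot 2 \left(-4\right)\right) \left(-5\right) = \left(-2 + 8 \left(-4\right)\right) \left(-5\right) = \left(-2 - 32\right) \left(-5\right) = \left(-34\right) \left(-5\right) = 170$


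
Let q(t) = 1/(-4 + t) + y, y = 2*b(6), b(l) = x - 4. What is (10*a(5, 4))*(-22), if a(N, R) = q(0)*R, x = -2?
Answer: 10780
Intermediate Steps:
b(l) = -6 (b(l) = -2 - 4 = -6)
y = -12 (y = 2*(-6) = -12)
q(t) = -12 + 1/(-4 + t) (q(t) = 1/(-4 + t) - 12 = -12 + 1/(-4 + t))
a(N, R) = -49*R/4 (a(N, R) = ((49 - 12*0)/(-4 + 0))*R = ((49 + 0)/(-4))*R = (-1/4*49)*R = -49*R/4)
(10*a(5, 4))*(-22) = (10*(-49/4*4))*(-22) = (10*(-49))*(-22) = -490*(-22) = 10780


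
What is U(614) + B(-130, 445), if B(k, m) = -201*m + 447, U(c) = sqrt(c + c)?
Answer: -88998 + 2*sqrt(307) ≈ -88963.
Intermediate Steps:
U(c) = sqrt(2)*sqrt(c) (U(c) = sqrt(2*c) = sqrt(2)*sqrt(c))
B(k, m) = 447 - 201*m
U(614) + B(-130, 445) = sqrt(2)*sqrt(614) + (447 - 201*445) = 2*sqrt(307) + (447 - 89445) = 2*sqrt(307) - 88998 = -88998 + 2*sqrt(307)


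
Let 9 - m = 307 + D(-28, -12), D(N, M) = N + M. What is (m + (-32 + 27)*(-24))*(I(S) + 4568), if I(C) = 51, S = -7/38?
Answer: -637422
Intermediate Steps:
S = -7/38 (S = -7*1/38 = -7/38 ≈ -0.18421)
D(N, M) = M + N
m = -258 (m = 9 - (307 + (-12 - 28)) = 9 - (307 - 40) = 9 - 1*267 = 9 - 267 = -258)
(m + (-32 + 27)*(-24))*(I(S) + 4568) = (-258 + (-32 + 27)*(-24))*(51 + 4568) = (-258 - 5*(-24))*4619 = (-258 + 120)*4619 = -138*4619 = -637422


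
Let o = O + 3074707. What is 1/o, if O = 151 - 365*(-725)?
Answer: 1/3339483 ≈ 2.9945e-7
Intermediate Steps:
O = 264776 (O = 151 + 264625 = 264776)
o = 3339483 (o = 264776 + 3074707 = 3339483)
1/o = 1/3339483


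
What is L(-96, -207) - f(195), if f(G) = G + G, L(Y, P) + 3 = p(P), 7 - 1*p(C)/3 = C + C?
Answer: 870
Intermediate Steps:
p(C) = 21 - 6*C (p(C) = 21 - 3*(C + C) = 21 - 6*C)
L(Y, P) = 18 - 6*P (L(Y, P) = -3 + (21 - 6*P) = 18 - 6*P)
f(G) = 2*G
L(-96, -207) - f(195) = (18 - 6*(-207)) - 2*195 = (18 + 1242) - 1*390 = 1260 - 390 = 870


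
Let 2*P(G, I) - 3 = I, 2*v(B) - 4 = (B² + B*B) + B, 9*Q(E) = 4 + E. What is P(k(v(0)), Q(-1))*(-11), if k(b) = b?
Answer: -55/3 ≈ -18.333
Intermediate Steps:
Q(E) = 4/9 + E/9 (Q(E) = (4 + E)/9 = 4/9 + E/9)
v(B) = 2 + B² + B/2 (v(B) = 2 + ((B² + B*B) + B)/2 = 2 + ((B² + B²) + B)/2 = 2 + (2*B² + B)/2 = 2 + (B + 2*B²)/2 = 2 + (B² + B/2) = 2 + B² + B/2)
P(G, I) = 3/2 + I/2
P(k(v(0)), Q(-1))*(-11) = (3/2 + (4/9 + (⅑)*(-1))/2)*(-11) = (3/2 + (4/9 - ⅑)/2)*(-11) = (3/2 + (½)*(⅓))*(-11) = (3/2 + ⅙)*(-11) = (5/3)*(-11) = -55/3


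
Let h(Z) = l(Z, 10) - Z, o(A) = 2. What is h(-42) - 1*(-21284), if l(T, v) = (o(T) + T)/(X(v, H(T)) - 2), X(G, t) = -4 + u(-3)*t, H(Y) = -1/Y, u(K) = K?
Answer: 362654/17 ≈ 21333.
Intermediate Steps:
X(G, t) = -4 - 3*t
l(T, v) = (2 + T)/(-6 + 3/T) (l(T, v) = (2 + T)/((-4 - (-3)/T) - 2) = (2 + T)/((-4 + 3/T) - 2) = (2 + T)/(-6 + 3/T))
h(Z) = -Z + Z*(2 + Z)/(3*(1 - 2*Z)) (h(Z) = Z*(2 + Z)/(3*(1 - 2*Z)) - Z = -Z + Z*(2 + Z)/(3*(1 - 2*Z)))
h(-42) - 1*(-21284) = (⅓)*(-42)*(-1 + 7*(-42))/(1 - 2*(-42)) - 1*(-21284) = (⅓)*(-42)*(-1 - 294)/(1 + 84) + 21284 = (⅓)*(-42)*(-295)/85 + 21284 = (⅓)*(-42)*(1/85)*(-295) + 21284 = 826/17 + 21284 = 362654/17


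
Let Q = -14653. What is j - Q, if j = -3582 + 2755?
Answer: 13826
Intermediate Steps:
j = -827
j - Q = -827 - 1*(-14653) = -827 + 14653 = 13826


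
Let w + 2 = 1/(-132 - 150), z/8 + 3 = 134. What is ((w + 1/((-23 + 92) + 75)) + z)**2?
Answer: 50117210581201/45805824 ≈ 1.0941e+6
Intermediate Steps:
z = 1048 (z = -24 + 8*134 = -24 + 1072 = 1048)
w = -565/282 (w = -2 + 1/(-132 - 150) = -2 + 1/(-282) = -2 - 1/282 = -565/282 ≈ -2.0035)
((w + 1/((-23 + 92) + 75)) + z)**2 = ((-565/282 + 1/((-23 + 92) + 75)) + 1048)**2 = ((-565/282 + 1/(69 + 75)) + 1048)**2 = ((-565/282 + 1/144) + 1048)**2 = (-13513/6768 + 1048)**2 = (7079351/6768)**2 = 50117210581201/45805824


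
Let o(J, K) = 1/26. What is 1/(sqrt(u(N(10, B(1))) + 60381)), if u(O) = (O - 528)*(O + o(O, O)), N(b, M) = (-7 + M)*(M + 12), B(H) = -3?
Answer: sqrt(4900038)/753852 ≈ 0.0029364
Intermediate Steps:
o(J, K) = 1/26
N(b, M) = (-7 + M)*(12 + M)
u(O) = (-528 + O)*(1/26 + O) (u(O) = (O - 528)*(O + 1/26) = (-528 + O)*(1/26 + O))
1/(sqrt(u(N(10, B(1))) + 60381)) = 1/(sqrt((-264/13 + (-84 + (-3)**2 + 5*(-3))**2 - 13727*(-84 + (-3)**2 + 5*(-3))/26) + 60381)) = 1/(sqrt((-264/13 + (-84 + 9 - 15)**2 - 13727*(-84 + 9 - 15)/26) + 60381)) = 1/(sqrt((-264/13 + (-90)**2 - 13727/26*(-90)) + 60381)) = 1/(sqrt((-264/13 + 8100 + 617715/13) + 60381)) = 1/(sqrt(722751/13 + 60381)) = 1/(sqrt(1507704/13)) = 1/(2*sqrt(4900038)/13) = sqrt(4900038)/753852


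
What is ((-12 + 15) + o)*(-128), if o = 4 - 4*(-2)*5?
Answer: -6016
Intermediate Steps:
o = 44 (o = 4 + 8*5 = 4 + 40 = 44)
((-12 + 15) + o)*(-128) = ((-12 + 15) + 44)*(-128) = (3 + 44)*(-128) = 47*(-128) = -6016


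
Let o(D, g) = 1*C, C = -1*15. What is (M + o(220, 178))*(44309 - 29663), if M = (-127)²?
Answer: 236005644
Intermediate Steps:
C = -15
M = 16129
o(D, g) = -15 (o(D, g) = 1*(-15) = -15)
(M + o(220, 178))*(44309 - 29663) = (16129 - 15)*(44309 - 29663) = 16114*14646 = 236005644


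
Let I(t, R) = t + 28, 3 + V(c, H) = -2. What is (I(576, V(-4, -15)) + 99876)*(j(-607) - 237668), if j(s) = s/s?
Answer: -23880780160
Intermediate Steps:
V(c, H) = -5 (V(c, H) = -3 - 2 = -5)
I(t, R) = 28 + t
j(s) = 1
(I(576, V(-4, -15)) + 99876)*(j(-607) - 237668) = ((28 + 576) + 99876)*(1 - 237668) = (604 + 99876)*(-237667) = 100480*(-237667) = -23880780160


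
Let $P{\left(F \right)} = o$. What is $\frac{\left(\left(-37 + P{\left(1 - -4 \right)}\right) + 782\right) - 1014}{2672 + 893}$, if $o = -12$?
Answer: $- \frac{281}{3565} \approx -0.078822$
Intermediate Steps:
$P{\left(F \right)} = -12$
$\frac{\left(\left(-37 + P{\left(1 - -4 \right)}\right) + 782\right) - 1014}{2672 + 893} = \frac{\left(\left(-37 - 12\right) + 782\right) - 1014}{2672 + 893} = \frac{\left(-49 + 782\right) - 1014}{3565} = \left(733 - 1014\right) \frac{1}{3565} = \left(-281\right) \frac{1}{3565} = - \frac{281}{3565}$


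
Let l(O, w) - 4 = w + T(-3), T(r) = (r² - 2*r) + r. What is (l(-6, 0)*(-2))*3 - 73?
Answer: -169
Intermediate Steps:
T(r) = r² - r
l(O, w) = 16 + w (l(O, w) = 4 + (w - 3*(-1 - 3)) = 4 + (w - 3*(-4)) = 4 + (w + 12) = 4 + (12 + w) = 16 + w)
(l(-6, 0)*(-2))*3 - 73 = ((16 + 0)*(-2))*3 - 73 = (16*(-2))*3 - 73 = -32*3 - 73 = -96 - 73 = -169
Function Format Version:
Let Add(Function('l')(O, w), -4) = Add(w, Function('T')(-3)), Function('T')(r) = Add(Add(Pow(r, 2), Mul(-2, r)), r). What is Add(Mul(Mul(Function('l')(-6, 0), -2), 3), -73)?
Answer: -169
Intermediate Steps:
Function('T')(r) = Add(Pow(r, 2), Mul(-1, r))
Function('l')(O, w) = Add(16, w) (Function('l')(O, w) = Add(4, Add(w, Mul(-3, Add(-1, -3)))) = Add(4, Add(w, Mul(-3, -4))) = Add(4, Add(w, 12)) = Add(4, Add(12, w)) = Add(16, w))
Add(Mul(Mul(Function('l')(-6, 0), -2), 3), -73) = Add(Mul(Mul(Add(16, 0), -2), 3), -73) = Add(Mul(Mul(16, -2), 3), -73) = Add(Mul(-32, 3), -73) = Add(-96, -73) = -169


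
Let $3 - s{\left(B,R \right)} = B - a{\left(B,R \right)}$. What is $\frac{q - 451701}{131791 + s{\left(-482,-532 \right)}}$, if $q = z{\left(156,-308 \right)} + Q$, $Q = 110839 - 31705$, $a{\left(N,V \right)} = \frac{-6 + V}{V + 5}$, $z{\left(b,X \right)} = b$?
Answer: $- \frac{196260597}{69709990} \approx -2.8154$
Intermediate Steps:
$a{\left(N,V \right)} = \frac{-6 + V}{5 + V}$
$Q = 79134$
$s{\left(B,R \right)} = 3 - B + \frac{-6 + R}{5 + R}$ ($s{\left(B,R \right)} = 3 - \left(B - \frac{-6 + R}{5 + R}\right) = 3 - B + \frac{-6 + R}{5 + R}$)
$q = 79290$ ($q = 156 + 79134 = 79290$)
$\frac{q - 451701}{131791 + s{\left(-482,-532 \right)}} = \frac{79290 - 451701}{131791 + \frac{-6 - 532 + \left(3 - -482\right) \left(5 - 532\right)}{5 - 532}} = - \frac{372411}{131791 + \frac{-6 - 532 + \left(3 + 482\right) \left(-527\right)}{-527}} = - \frac{372411}{131791 - \frac{-6 - 532 + 485 \left(-527\right)}{527}} = - \frac{372411}{131791 - \frac{-6 - 532 - 255595}{527}} = - \frac{372411}{131791 - - \frac{256133}{527}} = - \frac{372411}{131791 + \frac{256133}{527}} = - \frac{372411}{\frac{69709990}{527}} = \left(-372411\right) \frac{527}{69709990} = - \frac{196260597}{69709990}$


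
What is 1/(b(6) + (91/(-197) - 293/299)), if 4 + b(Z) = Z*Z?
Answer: 58903/1799966 ≈ 0.032724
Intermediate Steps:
b(Z) = -4 + Z² (b(Z) = -4 + Z*Z = -4 + Z²)
1/(b(6) + (91/(-197) - 293/299)) = 1/((-4 + 6²) + (91/(-197) - 293/299)) = 1/((-4 + 36) + (91*(-1/197) - 293*1/299)) = 1/(32 + (-91/197 - 293/299)) = 1/(32 - 84930/58903) = 1/(1799966/58903) = 58903/1799966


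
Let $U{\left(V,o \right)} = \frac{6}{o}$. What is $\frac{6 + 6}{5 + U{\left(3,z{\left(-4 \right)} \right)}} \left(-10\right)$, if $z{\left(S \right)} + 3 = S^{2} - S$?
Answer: $- \frac{2040}{91} \approx -22.418$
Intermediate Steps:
$z{\left(S \right)} = -3 + S^{2} - S$ ($z{\left(S \right)} = -3 + \left(S^{2} - S\right) = -3 + S^{2} - S$)
$\frac{6 + 6}{5 + U{\left(3,z{\left(-4 \right)} \right)}} \left(-10\right) = \frac{6 + 6}{5 + \frac{6}{-3 + \left(-4\right)^{2} - -4}} \left(-10\right) = \frac{12}{5 + \frac{6}{-3 + 16 + 4}} \left(-10\right) = \frac{12}{5 + \frac{6}{17}} \left(-10\right) = \frac{12}{\frac{91}{17}} \left(-10\right) = 12 \cdot \frac{17}{91} \left(-10\right) = \frac{204}{91} \left(-10\right) = - \frac{2040}{91}$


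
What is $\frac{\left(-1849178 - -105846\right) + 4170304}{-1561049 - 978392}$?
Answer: $- \frac{2426972}{2539441} \approx -0.95571$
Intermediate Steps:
$\frac{\left(-1849178 - -105846\right) + 4170304}{-1561049 - 978392} = \frac{\left(-1849178 + 105846\right) + 4170304}{-2539441} = \left(-1743332 + 4170304\right) \left(- \frac{1}{2539441}\right) = 2426972 \left(- \frac{1}{2539441}\right) = - \frac{2426972}{2539441}$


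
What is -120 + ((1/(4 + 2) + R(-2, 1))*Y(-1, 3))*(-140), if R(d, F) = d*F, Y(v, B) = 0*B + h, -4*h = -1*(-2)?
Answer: -745/3 ≈ -248.33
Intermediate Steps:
h = -½ (h = -(-1)*(-2)/4 = -¼*2 = -½ ≈ -0.50000)
Y(v, B) = -½ (Y(v, B) = 0*B - ½ = 0 - ½ = -½)
R(d, F) = F*d
-120 + ((1/(4 + 2) + R(-2, 1))*Y(-1, 3))*(-140) = -120 + ((1/(4 + 2) + 1*(-2))*(-½))*(-140) = -120 + ((1/6 - 2)*(-½))*(-140) = -120 + ((⅙ - 2)*(-½))*(-140) = -120 - 11/6*(-½)*(-140) = -120 + (11/12)*(-140) = -120 - 385/3 = -745/3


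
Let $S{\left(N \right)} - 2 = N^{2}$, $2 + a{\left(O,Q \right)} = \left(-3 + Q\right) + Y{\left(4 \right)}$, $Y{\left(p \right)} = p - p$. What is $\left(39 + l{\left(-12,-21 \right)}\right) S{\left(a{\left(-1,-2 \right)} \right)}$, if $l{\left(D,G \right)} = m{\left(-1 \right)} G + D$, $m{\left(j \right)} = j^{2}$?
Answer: $306$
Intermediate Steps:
$Y{\left(p \right)} = 0$
$a{\left(O,Q \right)} = -5 + Q$ ($a{\left(O,Q \right)} = -2 + \left(\left(-3 + Q\right) + 0\right) = -2 + \left(-3 + Q\right) = -5 + Q$)
$l{\left(D,G \right)} = D + G$ ($l{\left(D,G \right)} = \left(-1\right)^{2} G + D = 1 G + D = G + D = D + G$)
$S{\left(N \right)} = 2 + N^{2}$
$\left(39 + l{\left(-12,-21 \right)}\right) S{\left(a{\left(-1,-2 \right)} \right)} = \left(39 - 33\right) \left(2 + \left(-5 - 2\right)^{2}\right) = \left(39 - 33\right) \left(2 + \left(-7\right)^{2}\right) = 6 \left(2 + 49\right) = 6 \cdot 51 = 306$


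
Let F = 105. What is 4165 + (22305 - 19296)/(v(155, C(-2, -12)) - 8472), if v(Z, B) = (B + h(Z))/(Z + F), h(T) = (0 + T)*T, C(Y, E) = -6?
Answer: 9073507325/2178701 ≈ 4164.6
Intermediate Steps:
h(T) = T**2 (h(T) = T*T = T**2)
v(Z, B) = (B + Z**2)/(105 + Z) (v(Z, B) = (B + Z**2)/(Z + 105) = (B + Z**2)/(105 + Z))
4165 + (22305 - 19296)/(v(155, C(-2, -12)) - 8472) = 4165 + (22305 - 19296)/((-6 + 155**2)/(105 + 155) - 8472) = 4165 + 3009/((-6 + 24025)/260 - 8472) = 4165 + 3009/((1/260)*24019 - 8472) = 4165 + 3009/(24019/260 - 8472) = 4165 + 3009/(-2178701/260) = 4165 + 3009*(-260/2178701) = 4165 - 782340/2178701 = 9073507325/2178701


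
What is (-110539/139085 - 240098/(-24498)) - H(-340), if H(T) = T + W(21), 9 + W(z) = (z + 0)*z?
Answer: -141392976226/1703652165 ≈ -82.994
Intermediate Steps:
W(z) = -9 + z² (W(z) = -9 + (z + 0)*z = -9 + z*z = -9 + z²)
H(T) = 432 + T (H(T) = T + (-9 + 21²) = T + (-9 + 441) = T + 432 = 432 + T)
(-110539/139085 - 240098/(-24498)) - H(-340) = (-110539/139085 - 240098/(-24498)) - (432 - 340) = (-110539*1/139085 - 240098*(-1/24498)) - 1*92 = (-110539/139085 + 120049/12249) - 92 = 15343022954/1703652165 - 92 = -141392976226/1703652165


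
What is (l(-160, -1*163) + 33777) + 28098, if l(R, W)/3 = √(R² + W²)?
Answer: 61875 + 3*√52169 ≈ 62560.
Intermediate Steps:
l(R, W) = 3*√(R² + W²)
(l(-160, -1*163) + 33777) + 28098 = (3*√((-160)² + (-1*163)²) + 33777) + 28098 = (3*√(25600 + (-163)²) + 33777) + 28098 = (3*√(25600 + 26569) + 33777) + 28098 = (3*√52169 + 33777) + 28098 = (33777 + 3*√52169) + 28098 = 61875 + 3*√52169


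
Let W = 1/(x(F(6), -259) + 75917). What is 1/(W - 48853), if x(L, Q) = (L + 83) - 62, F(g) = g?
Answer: -75944/3710092231 ≈ -2.0470e-5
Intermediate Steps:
x(L, Q) = 21 + L (x(L, Q) = (83 + L) - 62 = 21 + L)
W = 1/75944 (W = 1/((21 + 6) + 75917) = 1/(27 + 75917) = 1/75944 ≈ 1.3168e-5)
1/(W - 48853) = 1/(1/75944 - 48853) = 1/(-3710092231/75944) = -75944/3710092231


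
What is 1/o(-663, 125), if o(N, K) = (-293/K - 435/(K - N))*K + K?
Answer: -788/186759 ≈ -0.0042193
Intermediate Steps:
o(N, K) = K + K*(-435/(K - N) - 293/K) (o(N, K) = (-435/(K - N) - 293/K)*K + K = K*(-435/(K - N) - 293/K) + K = K + K*(-435/(K - N) - 293/K))
1/o(-663, 125) = 1/((125² - 728*125 + 293*(-663) - 1*125*(-663))/(125 - 1*(-663))) = 1/((15625 - 91000 - 194259 + 82875)/(125 + 663)) = 1/(-186759/788) = -788/186759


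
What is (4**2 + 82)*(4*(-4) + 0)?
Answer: -1568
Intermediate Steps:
(4**2 + 82)*(4*(-4) + 0) = (16 + 82)*(-16 + 0) = 98*(-16) = -1568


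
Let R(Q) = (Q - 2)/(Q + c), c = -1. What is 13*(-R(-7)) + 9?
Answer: -45/8 ≈ -5.6250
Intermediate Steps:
R(Q) = (-2 + Q)/(-1 + Q) (R(Q) = (Q - 2)/(Q - 1) = (-2 + Q)/(-1 + Q))
13*(-R(-7)) + 9 = 13*(-(-2 - 7)/(-1 - 7)) + 9 = 13*(-(-9)/(-8)) + 9 = 13*(-(-1)*(-9)/8) + 9 = 13*(-1*9/8) + 9 = 13*(-9/8) + 9 = -117/8 + 9 = -45/8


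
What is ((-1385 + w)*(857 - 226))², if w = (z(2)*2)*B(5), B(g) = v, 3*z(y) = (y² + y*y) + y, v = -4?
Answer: 7141107121225/9 ≈ 7.9346e+11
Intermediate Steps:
z(y) = y/3 + 2*y²/3 (z(y) = ((y² + y*y) + y)/3 = ((y² + y²) + y)/3 = (2*y² + y)/3 = (y + 2*y²)/3 = y/3 + 2*y²/3)
B(g) = -4
w = -80/3 (w = (((⅓)*2*(1 + 2*2))*2)*(-4) = (((⅓)*2*(1 + 4))*2)*(-4) = (((⅓)*2*5)*2)*(-4) = ((10/3)*2)*(-4) = (20/3)*(-4) = -80/3 ≈ -26.667)
((-1385 + w)*(857 - 226))² = ((-1385 - 80/3)*(857 - 226))² = (-4235/3*631)² = (-2672285/3)² = 7141107121225/9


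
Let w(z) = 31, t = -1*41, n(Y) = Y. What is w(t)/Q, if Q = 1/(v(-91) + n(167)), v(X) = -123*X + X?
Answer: 349339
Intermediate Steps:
v(X) = -122*X
t = -41
Q = 1/11269 (Q = 1/(-122*(-91) + 167) = 1/(11102 + 167) = 1/11269 ≈ 8.8739e-5)
w(t)/Q = 31/(1/11269) = 31*11269 = 349339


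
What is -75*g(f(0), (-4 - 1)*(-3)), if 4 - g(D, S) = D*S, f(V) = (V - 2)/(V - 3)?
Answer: 450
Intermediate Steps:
f(V) = (-2 + V)/(-3 + V)
g(D, S) = 4 - D*S
-75*g(f(0), (-4 - 1)*(-3)) = -75*(4 - (-2 + 0)/(-3 + 0)*(-4 - 1)*(-3)) = -75*(4 - -2/(-3)*(-5*(-3))) = -75*(4 - 1*(-1/3*(-2))*15) = -75*(4 - 1*2/3*15) = -75*(4 - 10) = -75*(-6) = 450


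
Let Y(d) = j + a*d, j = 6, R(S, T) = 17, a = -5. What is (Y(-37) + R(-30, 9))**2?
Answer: 43264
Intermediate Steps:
Y(d) = 6 - 5*d
(Y(-37) + R(-30, 9))**2 = ((6 - 5*(-37)) + 17)**2 = ((6 + 185) + 17)**2 = (191 + 17)**2 = 208**2 = 43264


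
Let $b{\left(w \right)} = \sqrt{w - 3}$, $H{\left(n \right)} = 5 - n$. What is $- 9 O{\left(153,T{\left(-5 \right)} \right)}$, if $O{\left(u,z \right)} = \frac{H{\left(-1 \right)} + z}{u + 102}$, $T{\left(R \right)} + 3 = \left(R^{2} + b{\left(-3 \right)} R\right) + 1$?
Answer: $- \frac{87}{85} + \frac{3 i \sqrt{6}}{17} \approx -1.0235 + 0.43226 i$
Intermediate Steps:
$b{\left(w \right)} = \sqrt{-3 + w}$
$T{\left(R \right)} = -2 + R^{2} + i R \sqrt{6}$ ($T{\left(R \right)} = -3 + \left(\left(R^{2} + \sqrt{-3 - 3} R\right) + 1\right) = -3 + \left(\left(R^{2} + \sqrt{-6} R\right) + 1\right) = -3 + \left(\left(R^{2} + i \sqrt{6} R\right) + 1\right) = -3 + \left(\left(R^{2} + i R \sqrt{6}\right) + 1\right) = -3 + \left(1 + R^{2} + i R \sqrt{6}\right) = -2 + R^{2} + i R \sqrt{6}$)
$O{\left(u,z \right)} = \frac{6 + z}{102 + u}$ ($O{\left(u,z \right)} = \frac{\left(5 - -1\right) + z}{u + 102} = \frac{\left(5 + 1\right) + z}{102 + u} = \frac{6 + z}{102 + u}$)
$- 9 O{\left(153,T{\left(-5 \right)} \right)} = - 9 \frac{6 + \left(-2 + \left(-5\right)^{2} + i \left(-5\right) \sqrt{6}\right)}{102 + 153} = - 9 \frac{6 - \left(-23 + 5 i \sqrt{6}\right)}{255} = - 9 \frac{6 + \left(23 - 5 i \sqrt{6}\right)}{255} = - 9 \frac{29 - 5 i \sqrt{6}}{255} = - 9 \left(\frac{29}{255} - \frac{i \sqrt{6}}{51}\right) = - \frac{87}{85} + \frac{3 i \sqrt{6}}{17}$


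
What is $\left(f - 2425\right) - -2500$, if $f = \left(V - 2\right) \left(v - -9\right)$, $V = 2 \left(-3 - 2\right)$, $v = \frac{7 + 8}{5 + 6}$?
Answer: $- \frac{543}{11} \approx -49.364$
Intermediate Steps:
$v = \frac{15}{11} \approx 1.3636$
$V = -10$ ($V = 2 \left(-5\right) = -10$)
$f = - \frac{1368}{11}$ ($f = \left(-10 - 2\right) \left(\frac{15}{11} - -9\right) = - 12 \left(\frac{15}{11} + 9\right) = \left(-12\right) \frac{114}{11} = - \frac{1368}{11} \approx -124.36$)
$\left(f - 2425\right) - -2500 = \left(- \frac{1368}{11} - 2425\right) - -2500 = - \frac{28043}{11} + 2500 = - \frac{543}{11}$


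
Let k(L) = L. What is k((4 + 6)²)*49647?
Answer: 4964700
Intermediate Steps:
k((4 + 6)²)*49647 = (4 + 6)²*49647 = 10²*49647 = 100*49647 = 4964700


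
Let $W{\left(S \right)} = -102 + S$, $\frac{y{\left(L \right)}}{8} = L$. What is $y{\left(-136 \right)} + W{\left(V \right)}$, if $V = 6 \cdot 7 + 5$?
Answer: $-1143$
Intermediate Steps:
$V = 47$ ($V = 42 + 5 = 47$)
$y{\left(L \right)} = 8 L$
$y{\left(-136 \right)} + W{\left(V \right)} = 8 \left(-136\right) + \left(-102 + 47\right) = -1088 - 55 = -1143$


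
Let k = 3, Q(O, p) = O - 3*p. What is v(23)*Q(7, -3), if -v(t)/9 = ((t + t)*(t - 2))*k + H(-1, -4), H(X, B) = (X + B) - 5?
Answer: -415872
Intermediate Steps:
H(X, B) = -5 + B + X (H(X, B) = (B + X) - 5 = -5 + B + X)
v(t) = 90 - 54*t*(-2 + t) (v(t) = -9*(((t + t)*(t - 2))*3 + (-5 - 4 - 1)) = -9*(((2*t)*(-2 + t))*3 - 10) = -9*((2*t*(-2 + t))*3 - 10) = -9*(6*t*(-2 + t) - 10) = -9*(-10 + 6*t*(-2 + t)) = 90 - 54*t*(-2 + t))
v(23)*Q(7, -3) = (90 - 54*23² + 108*23)*(7 - 3*(-3)) = (90 - 54*529 + 2484)*(7 + 9) = (90 - 28566 + 2484)*16 = -25992*16 = -415872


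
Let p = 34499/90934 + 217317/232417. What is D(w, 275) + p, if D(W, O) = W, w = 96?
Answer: 2056701976049/21134607478 ≈ 97.314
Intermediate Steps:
p = 27779658161/21134607478 (p = 34499*(1/90934) + 217317*(1/232417) = 34499/90934 + 217317/232417 = 27779658161/21134607478 ≈ 1.3144)
D(w, 275) + p = 96 + 27779658161/21134607478 = 2056701976049/21134607478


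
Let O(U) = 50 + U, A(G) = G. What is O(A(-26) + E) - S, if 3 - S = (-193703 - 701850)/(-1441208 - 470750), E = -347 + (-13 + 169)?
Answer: -324137307/1911958 ≈ -169.53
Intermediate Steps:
E = -191 (E = -347 + 156 = -191)
S = 4840321/1911958 (S = 3 - (-193703 - 701850)/(-1441208 - 470750) = 3 - (-895553)/(-1911958) = 3 - (-895553)*(-1)/1911958 = 3 - 1*895553/1911958 = 3 - 895553/1911958 = 4840321/1911958 ≈ 2.5316)
O(A(-26) + E) - S = (50 + (-26 - 191)) - 1*4840321/1911958 = (50 - 217) - 4840321/1911958 = -167 - 4840321/1911958 = -324137307/1911958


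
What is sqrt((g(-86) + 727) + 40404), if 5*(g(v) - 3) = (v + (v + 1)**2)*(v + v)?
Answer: 21*I*sqrt(11590)/5 ≈ 452.16*I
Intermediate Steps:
g(v) = 3 + 2*v*(v + (1 + v)**2)/5 (g(v) = 3 + ((v + (v + 1)**2)*(v + v))/5 = 3 + ((v + (1 + v)**2)*(2*v))/5 = 3 + (2*v*(v + (1 + v)**2))/5 = 3 + 2*v*(v + (1 + v)**2)/5)
sqrt((g(-86) + 727) + 40404) = sqrt(((3 + (2/5)*(-86)**2 + (2/5)*(-86)*(1 - 86)**2) + 727) + 40404) = sqrt(((3 + (2/5)*7396 + (2/5)*(-86)*(-85)**2) + 727) + 40404) = sqrt(((3 + 14792/5 + (2/5)*(-86)*7225) + 727) + 40404) = sqrt(((3 + 14792/5 - 248540) + 727) + 40404) = sqrt((-1227893/5 + 727) + 40404) = sqrt(-1224258/5 + 40404) = sqrt(-1022238/5) = 21*I*sqrt(11590)/5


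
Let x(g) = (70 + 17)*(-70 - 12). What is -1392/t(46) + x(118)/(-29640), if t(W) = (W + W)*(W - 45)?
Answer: -1691773/113620 ≈ -14.890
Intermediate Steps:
x(g) = -7134 (x(g) = 87*(-82) = -7134)
t(W) = 2*W*(-45 + W) (t(W) = (2*W)*(-45 + W) = 2*W*(-45 + W))
-1392/t(46) + x(118)/(-29640) = -1392*1/(92*(-45 + 46)) - 7134/(-29640) = -1392/(2*46*1) - 7134*(-1/29640) = -1392/92 + 1189/4940 = -1392*1/92 + 1189/4940 = -348/23 + 1189/4940 = -1691773/113620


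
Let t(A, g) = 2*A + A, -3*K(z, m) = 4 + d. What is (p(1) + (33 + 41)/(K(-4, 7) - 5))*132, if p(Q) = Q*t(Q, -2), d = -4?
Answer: -7788/5 ≈ -1557.6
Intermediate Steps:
K(z, m) = 0 (K(z, m) = -(4 - 4)/3 = -⅓*0 = 0)
t(A, g) = 3*A
p(Q) = 3*Q² (p(Q) = Q*(3*Q) = 3*Q²)
(p(1) + (33 + 41)/(K(-4, 7) - 5))*132 = (3*1² + (33 + 41)/(0 - 5))*132 = (3*1 + 74/(-5))*132 = (3 + 74*(-⅕))*132 = (3 - 74/5)*132 = -59/5*132 = -7788/5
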